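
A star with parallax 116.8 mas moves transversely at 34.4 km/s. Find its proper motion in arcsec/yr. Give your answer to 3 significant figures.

d = 1/p = 1/0.1168″ = 8.5616 pc.
μ = v_t / (4.74 d) = 34.4 / (4.74 × 8.5616) = 34.4 / 40.582 = 0.84767 ″/yr.

0.848 arcsec/yr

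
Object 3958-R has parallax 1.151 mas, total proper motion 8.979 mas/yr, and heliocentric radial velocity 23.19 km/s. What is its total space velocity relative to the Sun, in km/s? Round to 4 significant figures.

43.65 km/s

d = 1/p = 1/0.001151″ = 868.81 pc.
μ = 8.979 mas/yr = 0.008979 ″/yr.
v_t = 4.740 μ d = 4.740 × 0.008979 × 868.81 = 36.977 km/s.
v = √(v_r² + v_t²) = √(23.19² + 36.977²) = √1905.07 = 43.647 km/s.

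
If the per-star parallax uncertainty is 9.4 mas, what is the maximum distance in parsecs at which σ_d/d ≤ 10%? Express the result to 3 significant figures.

σ_d/d = σ_p/p, so the condition is σ_p/p ≤ 0.10, i.e. p ≥ σ_p/0.10.
p_min = 9.4/0.10 = 94 mas = 0.094 arcsec.
d_max = 1/p_min = 1/0.094 = 10.638 pc.

10.6 pc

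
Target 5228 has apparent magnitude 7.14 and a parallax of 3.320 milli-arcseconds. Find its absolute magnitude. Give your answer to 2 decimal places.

M = -0.25

d = 1/p = 1/0.003320″ = 301.2 pc.
m − M = 5 log₁₀(301.2) − 5 = 12.3943 − 5 = 7.3943.
M = m − (m − M) = 7.14 − 7.3943 = -0.25.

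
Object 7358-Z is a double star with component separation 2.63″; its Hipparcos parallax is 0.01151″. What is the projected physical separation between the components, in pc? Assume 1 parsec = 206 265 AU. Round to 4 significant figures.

d = 1/p = 1/0.01151″ = 86.881 pc.
At distance d (pc), an angle of θ arcsec spans θ·d AU: s = 2.63 × 86.881 = 228.5 AU.
= 228.5 / 206265 = 0.0011078 pc.

0.001108 pc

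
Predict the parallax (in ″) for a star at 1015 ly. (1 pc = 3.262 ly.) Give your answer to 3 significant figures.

d = 1015 ly ÷ 3.262 = 311.16 pc.
p = 1/d = 1/311.16 = 0.0032138 arcsec.

0.00321 ″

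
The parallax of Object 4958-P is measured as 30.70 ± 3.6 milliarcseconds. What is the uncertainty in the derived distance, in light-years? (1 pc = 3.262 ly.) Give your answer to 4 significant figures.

d = 1/p, so σ_d = σ_p / p².
σ_d = 0.00360 / (0.03070)² = 0.00360 / 0.00094249 = 3.8197 pc = 3.8197 × 3.262 ly = 12.46 ly.

12.46 ly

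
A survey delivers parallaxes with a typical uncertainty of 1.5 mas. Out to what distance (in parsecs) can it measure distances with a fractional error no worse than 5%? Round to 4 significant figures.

σ_d/d = σ_p/p, so the condition is σ_p/p ≤ 0.05, i.e. p ≥ σ_p/0.05.
p_min = 1.5/0.05 = 30 mas = 0.03 arcsec.
d_max = 1/p_min = 1/0.03 = 33.333 pc.

33.33 pc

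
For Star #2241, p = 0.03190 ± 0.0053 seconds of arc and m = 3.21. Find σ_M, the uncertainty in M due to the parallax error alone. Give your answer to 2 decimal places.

M = m − 5 log₁₀ d + 5 = m + 5 log₁₀ p + 5, so ∂M/∂p = 5/(p ln 10).
σ_M = (5/ln 10) · (σ_p/p) = 2.1715 × 0.0053/0.03190 = 2.1715 × 0.16614 = 0.36077.

σ_M = 0.36 mag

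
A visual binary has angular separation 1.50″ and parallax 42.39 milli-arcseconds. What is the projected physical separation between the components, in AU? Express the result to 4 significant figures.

d = 1/p = 1/0.04239″ = 23.59 pc.
At distance d (pc), an angle of θ arcsec spans θ·d AU: s = 1.50 × 23.59 = 35.385 AU.

35.39 AU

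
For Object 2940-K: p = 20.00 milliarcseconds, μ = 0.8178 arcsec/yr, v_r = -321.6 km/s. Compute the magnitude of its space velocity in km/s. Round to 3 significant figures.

d = 1/p = 1/0.02000″ = 50 pc.
v_t = 4.740 μ d = 4.740 × 0.8178 × 50 = 193.82 km/s.
v = √(v_r² + v_t²) = √((-321.6)² + 193.82²) = √140993 = 375.49 km/s.

375 km/s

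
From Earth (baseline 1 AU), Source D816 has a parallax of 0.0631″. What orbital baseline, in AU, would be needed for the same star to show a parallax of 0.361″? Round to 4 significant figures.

5.721 AU

Parallax scales linearly with baseline: p ∝ B, so B = p_target / p_Earth × 1 AU.
B = 0.361 / 0.0631 = 5.7211 AU.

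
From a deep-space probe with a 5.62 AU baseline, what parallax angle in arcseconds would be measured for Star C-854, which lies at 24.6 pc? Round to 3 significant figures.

0.228 arcsec

p (arcsec) = B (AU) / d (pc).
p = 5.62 / 24.6 = 0.22846 arcsec.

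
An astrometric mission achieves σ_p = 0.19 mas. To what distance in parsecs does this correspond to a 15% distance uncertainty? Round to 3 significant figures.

789 pc

σ_d/d = σ_p/p, so the condition is σ_p/p ≤ 0.15, i.e. p ≥ σ_p/0.15.
p_min = 0.19/0.15 = 1.2667 mas = 0.0012667 arcsec.
d_max = 1/p_min = 1/0.0012667 = 789.45 pc.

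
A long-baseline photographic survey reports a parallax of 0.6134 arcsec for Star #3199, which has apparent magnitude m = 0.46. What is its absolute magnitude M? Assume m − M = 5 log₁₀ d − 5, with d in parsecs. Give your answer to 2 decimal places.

M = 4.40

d = 1/p = 1/0.6134″ = 1.6303 pc.
m − M = 5 log₁₀(1.6303) − 5 = 1.0613 − 5 = -3.9387.
M = m − (m − M) = 0.46 − (-3.9387) = 4.40.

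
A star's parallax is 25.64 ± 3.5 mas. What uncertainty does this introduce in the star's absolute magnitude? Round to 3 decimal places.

σ_M = 0.296 mag

M = m − 5 log₁₀ d + 5 = m + 5 log₁₀ p + 5, so ∂M/∂p = 5/(p ln 10).
σ_M = (5/ln 10) · (σ_p/p) = 2.1715 × 3.5/25.64 = 2.1715 × 0.13651 = 0.29643.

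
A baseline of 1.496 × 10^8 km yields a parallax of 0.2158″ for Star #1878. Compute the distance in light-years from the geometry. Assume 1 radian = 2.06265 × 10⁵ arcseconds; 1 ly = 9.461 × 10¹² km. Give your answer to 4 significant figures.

θ = 0.2158″ = 0.2158/206265 = 1.0462 × 10^-6 rad.
d = B/θ = (1.496 × 10^8) / (1.0462 × 10^-6) = 1.4299 × 10^14 km = (1.4299 × 10^14) / (9.461 × 10^12) ly = 15.114 ly.

15.11 ly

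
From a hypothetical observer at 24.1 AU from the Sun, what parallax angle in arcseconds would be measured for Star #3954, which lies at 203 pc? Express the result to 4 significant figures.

0.1187 arcsec

p (arcsec) = B (AU) / d (pc).
p = 24.1 / 203 = 0.11872 arcsec.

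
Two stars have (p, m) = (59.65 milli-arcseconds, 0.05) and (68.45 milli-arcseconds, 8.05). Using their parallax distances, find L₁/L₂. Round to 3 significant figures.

L₁/L₂ = 2090

d₁ = 1/p₁ = 1/0.05965″ = 16.764 pc; d₂ = 1/p₂ = 1/0.06845″ = 14.609 pc.
M₁ = m₁ − 5 log₁₀ d₁ + 5 = 0.05 − 6.1219 + 5 = -1.0719.
M₂ = 8.05 − 5.8231 + 5 = 7.2269.
L₁/L₂ = 10^(0.4(M₂ − M₁)) = 10^(0.4 × 8.2988) = 10^3.31952 = 2087.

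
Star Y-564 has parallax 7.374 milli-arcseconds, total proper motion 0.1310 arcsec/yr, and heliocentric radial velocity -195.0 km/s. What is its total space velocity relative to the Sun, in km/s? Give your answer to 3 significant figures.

d = 1/p = 1/0.007374″ = 135.61 pc.
v_t = 4.740 μ d = 4.740 × 0.1310 × 135.61 = 84.206 km/s.
v = √(v_r² + v_t²) = √((-195.0)² + 84.206²) = √45115.7 = 212.4 km/s.

212 km/s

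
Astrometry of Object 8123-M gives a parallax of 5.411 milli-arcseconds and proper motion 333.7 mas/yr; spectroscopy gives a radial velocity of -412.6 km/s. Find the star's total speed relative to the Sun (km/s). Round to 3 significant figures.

506 km/s

d = 1/p = 1/0.005411″ = 184.81 pc.
μ = 333.7 mas/yr = 0.3337 ″/yr.
v_t = 4.740 μ d = 4.740 × 0.3337 × 184.81 = 292.32 km/s.
v = √(v_r² + v_t²) = √((-412.6)² + 292.32²) = √255690 = 505.66 km/s.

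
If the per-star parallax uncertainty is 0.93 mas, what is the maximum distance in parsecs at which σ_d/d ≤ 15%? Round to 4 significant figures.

σ_d/d = σ_p/p, so the condition is σ_p/p ≤ 0.15, i.e. p ≥ σ_p/0.15.
p_min = 0.93/0.15 = 6.2 mas = 0.0062 arcsec.
d_max = 1/p_min = 1/0.0062 = 161.29 pc.

161.3 pc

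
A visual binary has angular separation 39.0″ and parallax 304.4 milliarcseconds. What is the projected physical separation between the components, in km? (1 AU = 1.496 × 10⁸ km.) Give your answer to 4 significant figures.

d = 1/p = 1/0.3044″ = 3.2852 pc.
At distance d (pc), an angle of θ arcsec spans θ·d AU: s = 39.0 × 3.2852 = 128.12 AU.
= 128.12 × 1.496 × 10⁸ km = 1.9167 × 10^10 km.

1.917 × 10^10 km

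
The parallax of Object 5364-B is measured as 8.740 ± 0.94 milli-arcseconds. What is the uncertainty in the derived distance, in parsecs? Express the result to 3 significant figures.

12.3 pc

d = 1/p, so σ_d = σ_p / p².
σ_d = 0.000940 / (0.008740)² = 0.000940 / 0.000076388 = 12.306 pc.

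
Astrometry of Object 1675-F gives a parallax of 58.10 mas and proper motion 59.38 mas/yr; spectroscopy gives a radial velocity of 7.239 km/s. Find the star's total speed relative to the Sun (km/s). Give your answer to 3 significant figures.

8.71 km/s

d = 1/p = 1/0.05810″ = 17.212 pc.
μ = 59.38 mas/yr = 0.05938 ″/yr.
v_t = 4.740 μ d = 4.740 × 0.05938 × 17.212 = 4.8445 km/s.
v = √(v_r² + v_t²) = √(7.239² + 4.8445²) = √75.8723 = 8.7105 km/s.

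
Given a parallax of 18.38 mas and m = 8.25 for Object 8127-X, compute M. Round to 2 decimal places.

M = 4.57

d = 1/p = 1/0.01838″ = 54.407 pc.
m − M = 5 log₁₀(54.407) − 5 = 8.6783 − 5 = 3.6783.
M = m − (m − M) = 8.25 − 3.6783 = 4.57.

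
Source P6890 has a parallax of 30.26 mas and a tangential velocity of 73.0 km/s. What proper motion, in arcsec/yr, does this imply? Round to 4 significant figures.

d = 1/p = 1/0.03026″ = 33.047 pc.
μ = v_t / (4.74 d) = 73.0 / (4.74 × 33.047) = 73.0 / 156.64 = 0.46604 ″/yr.

0.4660 arcsec/yr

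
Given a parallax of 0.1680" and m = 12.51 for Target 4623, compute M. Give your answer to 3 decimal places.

M = 13.637

d = 1/p = 1/0.1680″ = 5.9524 pc.
m − M = 5 log₁₀(5.9524) − 5 = 3.8735 − 5 = -1.1265.
M = m − (m − M) = 12.51 − (-1.1265) = 13.637.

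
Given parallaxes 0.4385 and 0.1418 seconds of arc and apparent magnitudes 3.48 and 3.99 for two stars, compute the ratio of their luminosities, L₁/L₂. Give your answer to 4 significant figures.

L₁/L₂ = 0.1673

d₁ = 1/p₁ = 1/0.4385″ = 2.2805 pc; d₂ = 1/p₂ = 1/0.1418″ = 7.0522 pc.
M₁ = m₁ − 5 log₁₀ d₁ + 5 = 3.48 − 1.7902 + 5 = 6.6898.
M₂ = 3.99 − 4.2416 + 5 = 4.7484.
L₁/L₂ = 10^(0.4(M₂ − M₁)) = 10^(0.4 × (-1.9414)) = 10^(-0.77656) = 0.16728.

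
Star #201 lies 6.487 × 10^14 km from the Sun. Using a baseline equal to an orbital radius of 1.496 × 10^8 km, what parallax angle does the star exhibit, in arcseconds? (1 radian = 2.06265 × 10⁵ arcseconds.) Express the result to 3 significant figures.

0.0476 arcsec

θ ≈ B/d = (1.496 × 10^8) / (6.487 × 10^14) = 2.3062 × 10^-7 rad.
In arcseconds: 2.3062 × 10^-7 × 206265 = 0.047569″.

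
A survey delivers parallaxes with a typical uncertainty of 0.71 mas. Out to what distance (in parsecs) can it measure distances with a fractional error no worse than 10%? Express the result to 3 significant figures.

σ_d/d = σ_p/p, so the condition is σ_p/p ≤ 0.10, i.e. p ≥ σ_p/0.10.
p_min = 0.71/0.10 = 7.1 mas = 0.0071 arcsec.
d_max = 1/p_min = 1/0.0071 = 140.85 pc.

141 pc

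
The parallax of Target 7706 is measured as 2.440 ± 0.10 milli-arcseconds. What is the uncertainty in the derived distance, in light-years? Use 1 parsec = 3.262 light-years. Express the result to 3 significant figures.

d = 1/p, so σ_d = σ_p / p².
σ_d = 0.000100 / (0.002440)² = 0.000100 / 0.0000059536 = 16.797 pc = 16.797 × 3.262 ly = 54.792 ly.

54.8 ly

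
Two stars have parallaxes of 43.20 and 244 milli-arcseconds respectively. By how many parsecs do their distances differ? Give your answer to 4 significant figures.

19.05 pc

d_A = 1/0.04320″ = 23.148 pc; d_B = 1/0.2440″ = 4.0984 pc.
|d_B − d_A| = |4.0984 − 23.148| = 19.05 pc.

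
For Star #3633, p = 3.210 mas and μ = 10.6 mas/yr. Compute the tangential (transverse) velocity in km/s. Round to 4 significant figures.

15.65 km/s

d = 1/p = 1/0.003210″ = 311.53 pc.
μ = 10.6 mas/yr = 0.0106 ″/yr.
v_t = 4.74 × μ × d = 4.74 × 0.0106 × 311.53 = 15.653 km/s.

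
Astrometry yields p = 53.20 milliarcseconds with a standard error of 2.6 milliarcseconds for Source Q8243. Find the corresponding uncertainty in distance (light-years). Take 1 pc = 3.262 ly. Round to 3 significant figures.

3.00 ly

d = 1/p, so σ_d = σ_p / p².
σ_d = 0.00260 / (0.05320)² = 0.00260 / 0.0028302 = 0.91866 pc = 0.91866 × 3.262 ly = 2.9967 ly.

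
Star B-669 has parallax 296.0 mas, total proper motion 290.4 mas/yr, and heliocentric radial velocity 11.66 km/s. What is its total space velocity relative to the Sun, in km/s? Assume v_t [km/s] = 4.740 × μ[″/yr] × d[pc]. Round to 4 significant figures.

d = 1/p = 1/0.2960″ = 3.3784 pc.
μ = 290.4 mas/yr = 0.2904 ″/yr.
v_t = 4.740 μ d = 4.740 × 0.2904 × 3.3784 = 4.6504 km/s.
v = √(v_r² + v_t²) = √(11.66² + 4.6504²) = √157.582 = 12.553 km/s.

12.55 km/s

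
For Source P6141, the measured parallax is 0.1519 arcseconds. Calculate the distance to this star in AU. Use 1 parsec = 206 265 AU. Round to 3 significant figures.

1.36 × 10^6 AU

d = 1/p = 1/0.1519 = 6.5833 pc.
In AU: 6.5833 × 206265 = 1.3579 × 10^6 AU.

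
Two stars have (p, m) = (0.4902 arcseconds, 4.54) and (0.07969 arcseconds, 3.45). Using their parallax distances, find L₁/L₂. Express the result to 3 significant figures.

L₁/L₂ = 0.00968

d₁ = 1/p₁ = 1/0.4902″ = 2.04 pc; d₂ = 1/p₂ = 1/0.07969″ = 12.549 pc.
M₁ = m₁ − 5 log₁₀ d₁ + 5 = 4.54 − 1.5482 + 5 = 7.9918.
M₂ = 3.45 − 5.4930 + 5 = 2.9570.
L₁/L₂ = 10^(0.4(M₂ − M₁)) = 10^(0.4 × (-5.0348)) = 10^(-2.01392) = 0.0096846.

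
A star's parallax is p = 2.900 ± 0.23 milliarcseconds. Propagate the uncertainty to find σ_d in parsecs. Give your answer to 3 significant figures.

27.3 pc

d = 1/p, so σ_d = σ_p / p².
σ_d = 0.000230 / (0.002900)² = 0.000230 / 0.00000841 = 27.348 pc.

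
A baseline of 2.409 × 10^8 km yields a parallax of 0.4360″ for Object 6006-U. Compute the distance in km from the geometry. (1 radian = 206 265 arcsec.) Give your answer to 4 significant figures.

θ = 0.4360″ = 0.4360/206265 = 2.1138 × 10^-6 rad.
d = B/θ = (2.409 × 10^8) / (2.1138 × 10^-6) = 1.1397 × 10^14 km.

1.140 × 10^14 km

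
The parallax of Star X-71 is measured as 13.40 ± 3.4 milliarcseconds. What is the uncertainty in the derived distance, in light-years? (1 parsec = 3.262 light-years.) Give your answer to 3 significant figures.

d = 1/p, so σ_d = σ_p / p².
σ_d = 0.00340 / (0.01340)² = 0.00340 / 0.00017956 = 18.935 pc = 18.935 × 3.262 ly = 61.766 ly.

61.8 ly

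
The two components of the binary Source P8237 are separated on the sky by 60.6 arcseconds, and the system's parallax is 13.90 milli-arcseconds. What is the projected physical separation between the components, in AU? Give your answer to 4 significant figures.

d = 1/p = 1/0.01390″ = 71.942 pc.
At distance d (pc), an angle of θ arcsec spans θ·d AU: s = 60.6 × 71.942 = 4359.7 AU.

4360 AU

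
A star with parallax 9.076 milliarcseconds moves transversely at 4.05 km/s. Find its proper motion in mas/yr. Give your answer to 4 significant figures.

d = 1/p = 1/0.009076″ = 110.18 pc.
μ = v_t / (4.74 d) = 4.05 / (4.74 × 110.18) = 4.05 / 522.25 = 0.0077549 ″/yr = 7.7549 mas/yr.

7.755 mas/yr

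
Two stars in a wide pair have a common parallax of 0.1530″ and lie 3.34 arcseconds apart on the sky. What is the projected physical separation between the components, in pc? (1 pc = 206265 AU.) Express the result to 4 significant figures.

0.0001058 pc

d = 1/p = 1/0.1530″ = 6.5359 pc.
At distance d (pc), an angle of θ arcsec spans θ·d AU: s = 3.34 × 6.5359 = 21.83 AU.
= 21.83 / 206265 = 0.00010583 pc.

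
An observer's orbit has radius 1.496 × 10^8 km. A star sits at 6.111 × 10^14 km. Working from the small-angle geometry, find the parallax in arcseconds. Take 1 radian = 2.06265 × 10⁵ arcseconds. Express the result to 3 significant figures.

θ ≈ B/d = (1.496 × 10^8) / (6.111 × 10^14) = 2.4480 × 10^-7 rad.
In arcseconds: 2.4480 × 10^-7 × 206265 = 0.050494″.

0.0505 arcsec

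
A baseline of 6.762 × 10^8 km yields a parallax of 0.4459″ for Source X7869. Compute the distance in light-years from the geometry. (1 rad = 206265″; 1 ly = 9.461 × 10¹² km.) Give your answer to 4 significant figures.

θ = 0.4459″ = 0.4459/206265 = 2.1618 × 10^-6 rad.
d = B/θ = (6.762 × 10^8) / (2.1618 × 10^-6) = 3.1279 × 10^14 km = (3.1279 × 10^14) / (9.461 × 10^12) ly = 33.061 ly.

33.06 ly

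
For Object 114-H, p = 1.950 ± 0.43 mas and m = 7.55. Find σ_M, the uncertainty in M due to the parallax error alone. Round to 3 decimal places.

M = m − 5 log₁₀ d + 5 = m + 5 log₁₀ p + 5, so ∂M/∂p = 5/(p ln 10).
σ_M = (5/ln 10) · (σ_p/p) = 2.1715 × 0.43/1.950 = 2.1715 × 0.22051 = 0.47884.

σ_M = 0.479 mag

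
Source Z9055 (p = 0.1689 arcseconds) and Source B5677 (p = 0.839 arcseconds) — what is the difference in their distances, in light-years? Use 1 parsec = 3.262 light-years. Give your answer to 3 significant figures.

d_A = 1/0.1689″ = 5.9207 pc; d_B = 1/0.8390″ = 1.1919 pc.
|d_B − d_A| = |1.1919 − 5.9207| = 4.7288 pc = 4.7288 × 3.262 ly = 15.425 ly.

15.4 ly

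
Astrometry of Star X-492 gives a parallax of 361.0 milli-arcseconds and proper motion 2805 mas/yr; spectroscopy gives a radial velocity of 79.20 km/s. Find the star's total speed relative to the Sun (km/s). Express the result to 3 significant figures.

87.3 km/s

d = 1/p = 1/0.3610″ = 2.7701 pc.
μ = 2805 mas/yr = 2.805 ″/yr.
v_t = 4.740 μ d = 4.740 × 2.805 × 2.7701 = 36.83 km/s.
v = √(v_r² + v_t²) = √(79.20² + 36.83²) = √7629.09 = 87.345 km/s.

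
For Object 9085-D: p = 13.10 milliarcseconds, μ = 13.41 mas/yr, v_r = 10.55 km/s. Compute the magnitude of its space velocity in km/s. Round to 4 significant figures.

d = 1/p = 1/0.01310″ = 76.336 pc.
μ = 13.41 mas/yr = 0.01341 ″/yr.
v_t = 4.740 μ d = 4.740 × 0.01341 × 76.336 = 4.8522 km/s.
v = √(v_r² + v_t²) = √(10.55² + 4.8522²) = √134.846 = 11.612 km/s.

11.61 km/s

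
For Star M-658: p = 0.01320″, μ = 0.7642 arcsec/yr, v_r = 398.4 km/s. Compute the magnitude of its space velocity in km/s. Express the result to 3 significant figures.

d = 1/p = 1/0.01320″ = 75.758 pc.
v_t = 4.740 μ d = 4.740 × 0.7642 × 75.758 = 274.42 km/s.
v = √(v_r² + v_t²) = √(398.4² + 274.42²) = √234029 = 483.77 km/s.

484 km/s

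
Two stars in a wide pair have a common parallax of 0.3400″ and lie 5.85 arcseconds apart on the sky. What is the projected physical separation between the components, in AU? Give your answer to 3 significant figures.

d = 1/p = 1/0.3400″ = 2.9412 pc.
At distance d (pc), an angle of θ arcsec spans θ·d AU: s = 5.85 × 2.9412 = 17.206 AU.

17.2 AU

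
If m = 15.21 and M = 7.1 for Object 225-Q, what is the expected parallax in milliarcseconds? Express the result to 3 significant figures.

2.39 mas

m − M = 15.21 − 7.1 = 8.11.
d = 10^((m−M)/5 + 1) = 10^2.622 = 418.79 pc.
p = 1/d = 1/418.79 = 0.0023878 arcsec = 2.3878 mas.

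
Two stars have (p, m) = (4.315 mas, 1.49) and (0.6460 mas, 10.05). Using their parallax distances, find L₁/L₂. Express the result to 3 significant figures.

d₁ = 1/p₁ = 1/0.004315″ = 231.75 pc; d₂ = 1/p₂ = 1/0.0006460″ = 1548 pc.
M₁ = m₁ − 5 log₁₀ d₁ + 5 = 1.49 − 11.8251 + 5 = -5.3351.
M₂ = 10.05 − 15.9489 + 5 = -0.8989.
L₁/L₂ = 10^(0.4(M₂ − M₁)) = 10^(0.4 × 4.4362) = 10^1.77448 = 59.495.

L₁/L₂ = 59.5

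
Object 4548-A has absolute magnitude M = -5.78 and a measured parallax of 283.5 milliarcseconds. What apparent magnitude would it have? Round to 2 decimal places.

d = 1/p = 1/0.2835″ = 3.5273 pc.
m − M = 5 log₁₀ d − 5 = 5 log₁₀(3.5273) − 5 = 2.7372 − 5 = -2.2628.
m = M + (m − M) = -5.78 + (-2.2628) = -8.04.

m = -8.04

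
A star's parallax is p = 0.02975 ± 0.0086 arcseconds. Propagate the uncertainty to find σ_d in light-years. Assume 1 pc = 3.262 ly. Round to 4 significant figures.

31.70 ly

d = 1/p, so σ_d = σ_p / p².
σ_d = 0.00860 / (0.02975)² = 0.00860 / 0.00088506 = 9.7169 pc = 9.7169 × 3.262 ly = 31.697 ly.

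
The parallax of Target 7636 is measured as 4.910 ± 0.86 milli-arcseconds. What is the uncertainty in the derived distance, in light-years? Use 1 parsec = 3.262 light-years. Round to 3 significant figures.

d = 1/p, so σ_d = σ_p / p².
σ_d = 0.000860 / (0.004910)² = 0.000860 / 0.000024108 = 35.673 pc = 35.673 × 3.262 ly = 116.37 ly.

116 ly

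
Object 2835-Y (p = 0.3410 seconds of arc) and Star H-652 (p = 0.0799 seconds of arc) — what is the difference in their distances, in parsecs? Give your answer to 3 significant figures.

9.58 pc

d_A = 1/0.3410″ = 2.9326 pc; d_B = 1/0.07990″ = 12.516 pc.
|d_B − d_A| = |12.516 − 2.9326| = 9.5834 pc.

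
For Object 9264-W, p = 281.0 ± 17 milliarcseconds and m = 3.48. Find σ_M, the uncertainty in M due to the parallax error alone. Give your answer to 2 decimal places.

M = m − 5 log₁₀ d + 5 = m + 5 log₁₀ p + 5, so ∂M/∂p = 5/(p ln 10).
σ_M = (5/ln 10) · (σ_p/p) = 2.1715 × 17/281.0 = 2.1715 × 0.060498 = 0.13137.

σ_M = 0.13 mag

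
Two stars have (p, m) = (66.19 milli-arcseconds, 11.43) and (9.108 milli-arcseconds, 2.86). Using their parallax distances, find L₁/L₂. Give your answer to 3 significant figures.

L₁/L₂ = 7.07 × 10^-6

d₁ = 1/p₁ = 1/0.06619″ = 15.108 pc; d₂ = 1/p₂ = 1/0.009108″ = 109.79 pc.
M₁ = m₁ − 5 log₁₀ d₁ + 5 = 11.43 − 5.8960 + 5 = 10.5340.
M₂ = 2.86 − 10.2028 + 5 = -2.3428.
L₁/L₂ = 10^(0.4(M₂ − M₁)) = 10^(0.4 × (-12.8768)) = 10^(-5.15072) = 0.0000070677.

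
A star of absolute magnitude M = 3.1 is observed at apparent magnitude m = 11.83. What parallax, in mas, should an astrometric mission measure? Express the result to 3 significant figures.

1.79 mas

m − M = 11.83 − 3.1 = 8.73.
d = 10^((m−M)/5 + 1) = 10^2.746 = 557.19 pc.
p = 1/d = 1/557.19 = 0.0017947 arcsec = 1.7947 mas.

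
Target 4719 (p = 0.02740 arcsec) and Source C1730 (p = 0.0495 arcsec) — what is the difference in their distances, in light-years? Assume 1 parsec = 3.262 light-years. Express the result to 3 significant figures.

d_A = 1/0.02740″ = 36.496 pc; d_B = 1/0.04950″ = 20.202 pc.
|d_B − d_A| = |20.202 − 36.496| = 16.294 pc = 16.294 × 3.262 ly = 53.151 ly.

53.2 ly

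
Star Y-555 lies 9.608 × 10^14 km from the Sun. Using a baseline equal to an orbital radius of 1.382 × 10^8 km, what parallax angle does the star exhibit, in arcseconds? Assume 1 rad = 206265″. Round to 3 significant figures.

0.0297 arcsec

θ ≈ B/d = (1.382 × 10^8) / (9.608 × 10^14) = 1.4384 × 10^-7 rad.
In arcseconds: 1.4384 × 10^-7 × 206265 = 0.029669″.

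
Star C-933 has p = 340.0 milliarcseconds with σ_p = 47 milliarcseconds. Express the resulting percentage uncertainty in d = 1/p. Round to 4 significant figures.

13.82%

For d = 1/p, |σ_d/d| = |σ_p/p|.
σ_p/p = 47 / 340.0 = 0.13824 = 13.824%.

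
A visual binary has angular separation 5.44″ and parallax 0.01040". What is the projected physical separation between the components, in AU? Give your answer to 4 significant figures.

523.1 AU

d = 1/p = 1/0.01040″ = 96.154 pc.
At distance d (pc), an angle of θ arcsec spans θ·d AU: s = 5.44 × 96.154 = 523.08 AU.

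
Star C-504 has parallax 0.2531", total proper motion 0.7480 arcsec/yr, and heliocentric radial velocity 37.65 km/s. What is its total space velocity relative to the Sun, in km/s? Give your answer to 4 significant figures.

d = 1/p = 1/0.2531″ = 3.951 pc.
v_t = 4.740 μ d = 4.740 × 0.7480 × 3.951 = 14.008 km/s.
v = √(v_r² + v_t²) = √(37.65² + 14.008²) = √1613.75 = 40.172 km/s.

40.17 km/s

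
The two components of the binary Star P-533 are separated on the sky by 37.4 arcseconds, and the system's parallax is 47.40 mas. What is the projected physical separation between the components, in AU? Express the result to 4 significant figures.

d = 1/p = 1/0.04740″ = 21.097 pc.
At distance d (pc), an angle of θ arcsec spans θ·d AU: s = 37.4 × 21.097 = 789.03 AU.

789.0 AU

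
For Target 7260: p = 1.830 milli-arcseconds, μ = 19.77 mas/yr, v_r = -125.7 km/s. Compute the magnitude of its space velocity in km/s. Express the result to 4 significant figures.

d = 1/p = 1/0.001830″ = 546.45 pc.
μ = 19.77 mas/yr = 0.01977 ″/yr.
v_t = 4.740 μ d = 4.740 × 0.01977 × 546.45 = 51.208 km/s.
v = √(v_r² + v_t²) = √((-125.7)² + 51.208²) = √18422.7 = 135.73 km/s.

135.7 km/s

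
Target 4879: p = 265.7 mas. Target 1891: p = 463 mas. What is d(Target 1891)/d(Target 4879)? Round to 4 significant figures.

0.5739

Since d = 1/p, d_B/d_A = p_A/p_B.
= 265.7 / 463 = 0.57387.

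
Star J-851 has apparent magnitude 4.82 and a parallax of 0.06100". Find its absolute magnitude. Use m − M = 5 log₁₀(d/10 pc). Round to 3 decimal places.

M = 3.747

d = 1/p = 1/0.06100″ = 16.393 pc.
m − M = 5 log₁₀(16.393) − 5 = 6.0733 − 5 = 1.0733.
M = m − (m − M) = 4.82 − 1.0733 = 3.747.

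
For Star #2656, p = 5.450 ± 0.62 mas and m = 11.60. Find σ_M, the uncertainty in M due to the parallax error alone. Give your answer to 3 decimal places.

M = m − 5 log₁₀ d + 5 = m + 5 log₁₀ p + 5, so ∂M/∂p = 5/(p ln 10).
σ_M = (5/ln 10) · (σ_p/p) = 2.1715 × 0.62/5.450 = 2.1715 × 0.11376 = 0.24703.

σ_M = 0.247 mag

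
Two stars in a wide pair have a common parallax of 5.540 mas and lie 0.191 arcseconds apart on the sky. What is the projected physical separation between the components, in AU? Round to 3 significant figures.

34.5 AU

d = 1/p = 1/0.005540″ = 180.51 pc.
At distance d (pc), an angle of θ arcsec spans θ·d AU: s = 0.191 × 180.51 = 34.477 AU.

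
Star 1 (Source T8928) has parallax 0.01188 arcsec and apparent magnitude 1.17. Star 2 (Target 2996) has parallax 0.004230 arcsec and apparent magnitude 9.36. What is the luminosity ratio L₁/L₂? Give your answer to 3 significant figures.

L₁/L₂ = 239

d₁ = 1/p₁ = 1/0.01188″ = 84.175 pc; d₂ = 1/p₂ = 1/0.004230″ = 236.41 pc.
M₁ = m₁ − 5 log₁₀ d₁ + 5 = 1.17 − 9.6259 + 5 = -3.4559.
M₂ = 9.36 − 11.8683 + 5 = 2.4917.
L₁/L₂ = 10^(0.4(M₂ − M₁)) = 10^(0.4 × 5.9476) = 10^2.37904 = 239.35.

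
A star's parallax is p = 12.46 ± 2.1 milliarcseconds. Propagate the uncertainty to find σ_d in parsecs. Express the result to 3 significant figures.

d = 1/p, so σ_d = σ_p / p².
σ_d = 0.00210 / (0.01246)² = 0.00210 / 0.00015525 = 13.527 pc.

13.5 pc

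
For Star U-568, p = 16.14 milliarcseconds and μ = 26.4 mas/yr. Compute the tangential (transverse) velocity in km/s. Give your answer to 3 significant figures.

d = 1/p = 1/0.01614″ = 61.958 pc.
μ = 26.4 mas/yr = 0.0264 ″/yr.
v_t = 4.74 × μ × d = 4.74 × 0.0264 × 61.958 = 7.7532 km/s.

7.75 km/s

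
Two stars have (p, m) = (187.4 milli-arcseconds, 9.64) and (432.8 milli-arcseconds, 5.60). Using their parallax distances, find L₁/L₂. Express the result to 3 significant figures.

L₁/L₂ = 0.129

d₁ = 1/p₁ = 1/0.1874″ = 5.3362 pc; d₂ = 1/p₂ = 1/0.4328″ = 2.3105 pc.
M₁ = m₁ − 5 log₁₀ d₁ + 5 = 9.64 − 3.6362 + 5 = 11.0038.
M₂ = 5.60 − 1.8185 + 5 = 8.7815.
L₁/L₂ = 10^(0.4(M₂ − M₁)) = 10^(0.4 × (-2.2223)) = 10^(-0.88892) = 0.12915.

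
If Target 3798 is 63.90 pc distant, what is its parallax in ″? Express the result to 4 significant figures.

p = 1/d = 1/63.9 = 0.015649 arcsec.

0.01565 ″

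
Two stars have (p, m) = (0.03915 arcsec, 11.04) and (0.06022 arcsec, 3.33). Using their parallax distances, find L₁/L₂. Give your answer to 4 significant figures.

L₁/L₂ = 0.001950

d₁ = 1/p₁ = 1/0.03915″ = 25.543 pc; d₂ = 1/p₂ = 1/0.06022″ = 16.606 pc.
M₁ = m₁ − 5 log₁₀ d₁ + 5 = 11.04 − 7.0364 + 5 = 9.0036.
M₂ = 3.33 − 6.1013 + 5 = 2.2287.
L₁/L₂ = 10^(0.4(M₂ − M₁)) = 10^(0.4 × (-6.7749)) = 10^(-2.70996) = 0.00195.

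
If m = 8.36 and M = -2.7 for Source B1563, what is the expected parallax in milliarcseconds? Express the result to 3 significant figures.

m − M = 8.36 − (-2.7) = 11.06.
d = 10^((m−M)/5 + 1) = 10^3.212 = 1629.3 pc.
p = 1/d = 1/1629.3 = 0.00061376 arcsec = 0.61376 mas.

0.614 mas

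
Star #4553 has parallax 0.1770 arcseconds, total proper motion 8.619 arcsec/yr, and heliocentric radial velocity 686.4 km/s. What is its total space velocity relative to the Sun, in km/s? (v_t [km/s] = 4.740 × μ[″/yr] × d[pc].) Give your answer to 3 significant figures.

724 km/s

d = 1/p = 1/0.1770″ = 5.6497 pc.
v_t = 4.740 μ d = 4.740 × 8.619 × 5.6497 = 230.81 km/s.
v = √(v_r² + v_t²) = √(686.4² + 230.81²) = √524418 = 724.17 km/s.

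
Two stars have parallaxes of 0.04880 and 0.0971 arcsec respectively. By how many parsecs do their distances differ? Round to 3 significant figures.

10.2 pc

d_A = 1/0.04880″ = 20.492 pc; d_B = 1/0.09710″ = 10.299 pc.
|d_B − d_A| = |10.299 − 20.492| = 10.193 pc.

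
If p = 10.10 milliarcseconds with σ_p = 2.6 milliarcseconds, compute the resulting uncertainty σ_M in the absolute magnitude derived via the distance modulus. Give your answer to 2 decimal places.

M = m − 5 log₁₀ d + 5 = m + 5 log₁₀ p + 5, so ∂M/∂p = 5/(p ln 10).
σ_M = (5/ln 10) · (σ_p/p) = 2.1715 × 2.6/10.10 = 2.1715 × 0.25743 = 0.55901.

σ_M = 0.56 mag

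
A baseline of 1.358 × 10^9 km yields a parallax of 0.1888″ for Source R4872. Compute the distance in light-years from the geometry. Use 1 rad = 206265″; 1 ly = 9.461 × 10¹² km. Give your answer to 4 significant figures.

156.8 ly

θ = 0.1888″ = 0.1888/206265 = 9.1533 × 10^-7 rad.
d = B/θ = (1.358 × 10^9) / (9.1533 × 10^-7) = 1.4836 × 10^15 km = (1.4836 × 10^15) / (9.461 × 10^12) ly = 156.81 ly.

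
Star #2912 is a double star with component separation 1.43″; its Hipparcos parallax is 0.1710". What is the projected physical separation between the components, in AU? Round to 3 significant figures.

8.36 AU

d = 1/p = 1/0.1710″ = 5.848 pc.
At distance d (pc), an angle of θ arcsec spans θ·d AU: s = 1.43 × 5.848 = 8.3626 AU.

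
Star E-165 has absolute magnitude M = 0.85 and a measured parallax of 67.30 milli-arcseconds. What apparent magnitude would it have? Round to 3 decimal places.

m = 1.710

d = 1/p = 1/0.06730″ = 14.859 pc.
m − M = 5 log₁₀ d − 5 = 5 log₁₀(14.859) − 5 = 5.8599 − 5 = 0.8599.
m = M + (m − M) = 0.85 + 0.8599 = 1.710.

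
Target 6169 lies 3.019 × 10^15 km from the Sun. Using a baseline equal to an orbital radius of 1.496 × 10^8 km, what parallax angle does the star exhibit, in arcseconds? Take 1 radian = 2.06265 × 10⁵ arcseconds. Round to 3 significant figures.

0.0102 arcsec

θ ≈ B/d = (1.496 × 10^8) / (3.019 × 10^15) = 4.9553 × 10^-8 rad.
In arcseconds: 4.9553 × 10^-8 × 206265 = 0.010221″.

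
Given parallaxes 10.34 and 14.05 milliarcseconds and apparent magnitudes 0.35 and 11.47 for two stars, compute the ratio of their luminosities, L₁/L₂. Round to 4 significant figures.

L₁/L₂ = 51800

d₁ = 1/p₁ = 1/0.01034″ = 96.712 pc; d₂ = 1/p₂ = 1/0.01405″ = 71.174 pc.
M₁ = m₁ − 5 log₁₀ d₁ + 5 = 0.35 − 9.9274 + 5 = -4.5774.
M₂ = 11.47 − 9.2616 + 5 = 7.2084.
L₁/L₂ = 10^(0.4(M₂ − M₁)) = 10^(0.4 × 11.7858) = 10^4.71432 = 51799.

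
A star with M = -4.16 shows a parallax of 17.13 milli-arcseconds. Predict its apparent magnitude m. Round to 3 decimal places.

d = 1/p = 1/0.01713″ = 58.377 pc.
m − M = 5 log₁₀ d − 5 = 5 log₁₀(58.377) − 5 = 8.8312 − 5 = 3.8312.
m = M + (m − M) = -4.16 + 3.8312 = -0.329.

m = -0.329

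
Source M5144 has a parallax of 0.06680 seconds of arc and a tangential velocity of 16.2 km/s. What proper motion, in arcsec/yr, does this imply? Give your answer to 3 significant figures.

0.228 arcsec/yr

d = 1/p = 1/0.06680″ = 14.97 pc.
μ = v_t / (4.74 d) = 16.2 / (4.74 × 14.97) = 16.2 / 70.958 = 0.2283 ″/yr.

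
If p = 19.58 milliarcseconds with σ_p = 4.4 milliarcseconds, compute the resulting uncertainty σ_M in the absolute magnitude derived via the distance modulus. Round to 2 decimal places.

M = m − 5 log₁₀ d + 5 = m + 5 log₁₀ p + 5, so ∂M/∂p = 5/(p ln 10).
σ_M = (5/ln 10) · (σ_p/p) = 2.1715 × 4.4/19.58 = 2.1715 × 0.22472 = 0.48798.

σ_M = 0.49 mag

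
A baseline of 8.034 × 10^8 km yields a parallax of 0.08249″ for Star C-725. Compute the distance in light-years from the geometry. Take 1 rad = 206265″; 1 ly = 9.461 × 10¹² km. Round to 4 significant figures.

212.3 ly

θ = 0.08249″ = 0.08249/206265 = 3.9992 × 10^-7 rad.
d = B/θ = (8.034 × 10^8) / (3.9992 × 10^-7) = 2.0089 × 10^15 km = (2.0089 × 10^15) / (9.461 × 10^12) ly = 212.33 ly.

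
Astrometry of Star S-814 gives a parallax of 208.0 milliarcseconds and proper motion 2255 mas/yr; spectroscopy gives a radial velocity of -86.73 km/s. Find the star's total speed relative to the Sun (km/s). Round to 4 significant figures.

d = 1/p = 1/0.2080″ = 4.8077 pc.
μ = 2255 mas/yr = 2.255 ″/yr.
v_t = 4.740 μ d = 4.740 × 2.255 × 4.8077 = 51.388 km/s.
v = √(v_r² + v_t²) = √((-86.73)² + 51.388²) = √10162.8 = 100.81 km/s.

100.8 km/s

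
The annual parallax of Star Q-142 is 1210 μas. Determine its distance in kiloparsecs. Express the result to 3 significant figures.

p = 1210 μas = 0.001210 arcsec.
d = 1/p = 1/0.001210 = 826.45 pc.
= 0.82645 kpc.

0.826 kpc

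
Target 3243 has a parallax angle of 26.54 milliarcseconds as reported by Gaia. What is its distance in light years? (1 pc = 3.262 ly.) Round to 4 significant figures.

122.9 light years

p = 26.54 milliarcseconds = 0.02654 arcsec.
d = 1/p = 1/0.02654 = 37.679 pc.
In light-years: 37.679 × 3.262 = 122.91 ly.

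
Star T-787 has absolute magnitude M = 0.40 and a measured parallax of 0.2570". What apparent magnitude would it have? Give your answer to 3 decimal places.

m = -1.650

d = 1/p = 1/0.2570″ = 3.8911 pc.
m − M = 5 log₁₀ d − 5 = 5 log₁₀(3.8911) − 5 = 2.9504 − 5 = -2.0496.
m = M + (m − M) = 0.40 + (-2.0496) = -1.650.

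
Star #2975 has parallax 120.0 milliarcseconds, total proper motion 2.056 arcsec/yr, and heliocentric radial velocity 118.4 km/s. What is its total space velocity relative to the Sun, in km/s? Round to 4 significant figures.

d = 1/p = 1/0.1200″ = 8.3333 pc.
v_t = 4.740 μ d = 4.740 × 2.056 × 8.3333 = 81.212 km/s.
v = √(v_r² + v_t²) = √(118.4² + 81.212²) = √20613.9 = 143.58 km/s.

143.6 km/s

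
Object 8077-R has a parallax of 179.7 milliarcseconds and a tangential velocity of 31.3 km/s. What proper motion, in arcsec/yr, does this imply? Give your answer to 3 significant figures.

1.19 arcsec/yr

d = 1/p = 1/0.1797″ = 5.5648 pc.
μ = v_t / (4.74 d) = 31.3 / (4.74 × 5.5648) = 31.3 / 26.377 = 1.1866 ″/yr.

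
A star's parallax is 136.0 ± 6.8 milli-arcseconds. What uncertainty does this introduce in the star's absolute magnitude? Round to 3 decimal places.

σ_M = 0.109 mag

M = m − 5 log₁₀ d + 5 = m + 5 log₁₀ p + 5, so ∂M/∂p = 5/(p ln 10).
σ_M = (5/ln 10) · (σ_p/p) = 2.1715 × 6.8/136.0 = 2.1715 × 0.05 = 0.10858.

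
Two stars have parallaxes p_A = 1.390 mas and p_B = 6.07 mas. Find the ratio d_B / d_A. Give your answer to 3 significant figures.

Since d = 1/p, d_B/d_A = p_A/p_B.
= 1.390 / 6.07 = 0.229.

0.229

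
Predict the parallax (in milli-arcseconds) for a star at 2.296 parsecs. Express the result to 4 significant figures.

p = 1/d = 1/2.296 = 0.43554 arcsec.
= 0.43554 × 1000 = 435.54 mas.

435.5 mas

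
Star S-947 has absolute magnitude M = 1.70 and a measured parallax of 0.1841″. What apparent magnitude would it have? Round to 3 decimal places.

m = 0.375

d = 1/p = 1/0.1841″ = 5.4318 pc.
m − M = 5 log₁₀ d − 5 = 5 log₁₀(5.4318) − 5 = 3.6747 − 5 = -1.3253.
m = M + (m − M) = 1.70 + (-1.3253) = 0.375.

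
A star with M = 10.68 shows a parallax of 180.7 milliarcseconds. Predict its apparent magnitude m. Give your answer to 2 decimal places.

d = 1/p = 1/0.1807″ = 5.534 pc.
m − M = 5 log₁₀ d − 5 = 5 log₁₀(5.534) − 5 = 3.7152 − 5 = -1.2848.
m = M + (m − M) = 10.68 + (-1.2848) = 9.40.

m = 9.40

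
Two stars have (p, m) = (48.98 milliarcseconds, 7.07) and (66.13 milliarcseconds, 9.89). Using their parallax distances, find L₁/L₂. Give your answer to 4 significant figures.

L₁/L₂ = 24.48

d₁ = 1/p₁ = 1/0.04898″ = 20.416 pc; d₂ = 1/p₂ = 1/0.06613″ = 15.122 pc.
M₁ = m₁ − 5 log₁₀ d₁ + 5 = 7.07 − 6.5499 + 5 = 5.5201.
M₂ = 9.89 − 5.8980 + 5 = 8.9920.
L₁/L₂ = 10^(0.4(M₂ − M₁)) = 10^(0.4 × 3.4719) = 10^1.38876 = 24.477.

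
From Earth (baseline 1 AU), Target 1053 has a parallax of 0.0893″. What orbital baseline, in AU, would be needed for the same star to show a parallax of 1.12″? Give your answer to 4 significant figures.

Parallax scales linearly with baseline: p ∝ B, so B = p_target / p_Earth × 1 AU.
B = 1.12 / 0.0893 = 12.542 AU.

12.54 AU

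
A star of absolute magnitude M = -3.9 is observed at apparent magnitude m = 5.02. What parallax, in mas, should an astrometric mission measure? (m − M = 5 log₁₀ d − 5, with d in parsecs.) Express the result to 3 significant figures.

m − M = 5.02 − (-3.9) = 8.92.
d = 10^((m−M)/5 + 1) = 10^2.784 = 608.14 pc.
p = 1/d = 1/608.14 = 0.0016444 arcsec = 1.6444 mas.

1.64 mas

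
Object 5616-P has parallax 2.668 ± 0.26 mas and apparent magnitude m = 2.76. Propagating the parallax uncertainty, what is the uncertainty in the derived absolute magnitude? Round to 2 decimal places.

σ_M = 0.21 mag

M = m − 5 log₁₀ d + 5 = m + 5 log₁₀ p + 5, so ∂M/∂p = 5/(p ln 10).
σ_M = (5/ln 10) · (σ_p/p) = 2.1715 × 0.26/2.668 = 2.1715 × 0.097451 = 0.21161.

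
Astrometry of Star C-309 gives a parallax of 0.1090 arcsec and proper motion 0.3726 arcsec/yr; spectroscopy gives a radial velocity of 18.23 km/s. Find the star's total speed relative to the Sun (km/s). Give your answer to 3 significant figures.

24.4 km/s

d = 1/p = 1/0.1090″ = 9.1743 pc.
v_t = 4.740 μ d = 4.740 × 0.3726 × 9.1743 = 16.203 km/s.
v = √(v_r² + v_t²) = √(18.23² + 16.203²) = √594.87 = 24.39 km/s.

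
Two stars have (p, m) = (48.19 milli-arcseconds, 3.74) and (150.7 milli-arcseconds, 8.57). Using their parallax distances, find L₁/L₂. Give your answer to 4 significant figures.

L₁/L₂ = 836.2

d₁ = 1/p₁ = 1/0.04819″ = 20.751 pc; d₂ = 1/p₂ = 1/0.1507″ = 6.6357 pc.
M₁ = m₁ − 5 log₁₀ d₁ + 5 = 3.74 − 6.5852 + 5 = 2.1548.
M₂ = 8.57 − 4.1094 + 5 = 9.4606.
L₁/L₂ = 10^(0.4(M₂ − M₁)) = 10^(0.4 × 7.3058) = 10^2.92232 = 836.22.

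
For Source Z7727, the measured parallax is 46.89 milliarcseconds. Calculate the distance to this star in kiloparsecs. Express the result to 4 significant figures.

p = 46.89 milliarcseconds = 0.04689 arcsec.
d = 1/p = 1/0.04689 = 21.327 pc.
= 0.021327 kpc.

0.02133 kpc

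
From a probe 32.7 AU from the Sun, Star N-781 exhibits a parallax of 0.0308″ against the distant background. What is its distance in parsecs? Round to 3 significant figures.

1060 pc

With baseline B (in AU) and parallax p (in arcsec), d = B/p parsecs.
d = 32.7 / 0.0308 = 1061.7 pc.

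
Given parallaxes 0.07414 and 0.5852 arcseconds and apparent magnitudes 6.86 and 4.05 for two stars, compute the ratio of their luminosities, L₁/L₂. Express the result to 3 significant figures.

L₁/L₂ = 4.68

d₁ = 1/p₁ = 1/0.07414″ = 13.488 pc; d₂ = 1/p₂ = 1/0.5852″ = 1.7088 pc.
M₁ = m₁ − 5 log₁₀ d₁ + 5 = 6.86 − 5.6497 + 5 = 6.2103.
M₂ = 4.05 − 1.1635 + 5 = 7.8865.
L₁/L₂ = 10^(0.4(M₂ − M₁)) = 10^(0.4 × 1.6762) = 10^0.67048 = 4.6825.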